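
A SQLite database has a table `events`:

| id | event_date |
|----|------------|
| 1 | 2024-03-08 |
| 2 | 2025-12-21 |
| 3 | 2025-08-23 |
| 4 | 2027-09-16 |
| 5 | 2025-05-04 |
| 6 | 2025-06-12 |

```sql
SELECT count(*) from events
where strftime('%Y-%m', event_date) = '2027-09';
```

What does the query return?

1

Rows with year-month 2027-09: 2027-09-16 → 1.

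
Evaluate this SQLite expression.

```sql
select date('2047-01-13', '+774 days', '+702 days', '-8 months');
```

Applying '+774 days' to 2047-01-13: counting 774 days forward gives 2049-02-25.
Applying '+702 days' to 2049-02-25: counting 702 days forward gives 2051-01-28.
Adding -8 months to 2051-01-28 gives 2050-05-28.

2050-05-28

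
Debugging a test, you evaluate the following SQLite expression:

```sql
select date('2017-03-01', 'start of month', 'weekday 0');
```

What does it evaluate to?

2017-03-05

`start of month` rewinds 2017-03-01 to 2017-03-01.
`weekday 0` advances to the next Sunday; 2017-03-01 is a Wednesday, so it moves forward to 2017-03-05.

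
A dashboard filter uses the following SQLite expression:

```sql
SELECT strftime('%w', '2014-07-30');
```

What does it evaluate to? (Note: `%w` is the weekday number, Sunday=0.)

3

2014-07-30 is a Wednesday; with Sunday=0 that is 3.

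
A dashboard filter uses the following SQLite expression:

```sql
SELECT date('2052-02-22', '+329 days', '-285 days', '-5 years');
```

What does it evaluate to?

Applying '+329 days' to 2052-02-22: counting 329 days forward gives 2053-01-16.
Applying '-285 days' to 2053-01-16: counting 285 days back gives 2052-04-06.
Adding -5 years to 2052-04-06 gives 2047-04-06.

2047-04-06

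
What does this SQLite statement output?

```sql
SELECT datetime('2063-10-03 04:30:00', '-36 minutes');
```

2063-10-03 03:54:00

-36 minutes from 2063-10-03 04:30:00 is 2063-10-03 03:54:00.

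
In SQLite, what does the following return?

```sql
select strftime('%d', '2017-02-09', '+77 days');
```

First apply '+77 days': 2017-02-09 → 2017-04-27.
`%d` extracts the 2-digit day of month: 27.

27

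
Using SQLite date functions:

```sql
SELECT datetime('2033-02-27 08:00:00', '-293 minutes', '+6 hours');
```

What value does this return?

2033-02-27 09:07:00

293 minutes = 4h 53m; -293 minutes from 2033-02-27 08:00:00 is 2033-02-27 03:07:00.
+6 hours from 2033-02-27 03:07:00 is 2033-02-27 09:07:00.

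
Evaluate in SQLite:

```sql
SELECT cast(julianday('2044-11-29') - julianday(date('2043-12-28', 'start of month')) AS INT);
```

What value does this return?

`start of month` rewinds 2043-12-28 to 2043-12-01.
30 days remain in December 2043 after the 1st (31 − 1).
Full months from January 2044 through October 2044 contribute their day counts.
Then 29 days into November 2044.
Total: 30 + 31 + 29 + 31 + 30 + 31 + 30 + 31 + 31 + 30 + 31 + 29 = 364.

364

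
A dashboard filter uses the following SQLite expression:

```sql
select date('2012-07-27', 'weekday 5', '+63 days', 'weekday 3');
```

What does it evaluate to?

2012-10-03

`weekday 5` advances to the next Friday; 2012-07-27 is already a Friday, so it stays at 2012-07-27.
Applying '+63 days' to 2012-07-27: counting 63 days forward gives 2012-09-28.
`weekday 3` advances to the next Wednesday; 2012-09-28 is a Friday, so it moves forward to 2012-10-03.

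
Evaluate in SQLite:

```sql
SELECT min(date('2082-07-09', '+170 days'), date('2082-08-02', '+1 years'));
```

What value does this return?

date('2082-07-09', '+170 days') → 2082-12-26.
date('2082-08-02', '+1 years') → 2083-08-02.
Earlier of the two is 2082-12-26.

2082-12-26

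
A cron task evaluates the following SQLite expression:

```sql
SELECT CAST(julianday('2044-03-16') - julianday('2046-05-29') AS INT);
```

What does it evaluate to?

15 days remain in March 2044 after the 16th (31 − 16).
Full months from April 2044 through April 2046 contribute their day counts.
Then 29 days into May 2046.
Total: 15 + 30 + 31 + 30 + 31 + 31 + 30 + 31 + 30 + 31 + 31 + 28 + 31 + 30 + 31 + 30 + 31 + 31 + 30 + 31 + 30 + 31 + 31 + 28 + 31 + 30 + 29 = 804.
The subtraction is earlier − later, so the result is −804 → -804.

-804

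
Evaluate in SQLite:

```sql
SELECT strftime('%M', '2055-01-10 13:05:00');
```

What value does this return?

05

`%M` extracts the 2-digit minute: 05.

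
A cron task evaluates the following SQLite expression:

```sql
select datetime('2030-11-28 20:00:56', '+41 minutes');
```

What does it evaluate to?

2030-11-28 20:41:56

+41 minutes from 2030-11-28 20:00:56 is 2030-11-28 20:41:56.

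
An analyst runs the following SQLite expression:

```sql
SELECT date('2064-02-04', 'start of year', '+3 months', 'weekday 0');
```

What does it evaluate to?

`start of year` rewinds 2064-02-04 to 2064-01-01.
Adding +3 months to 2064-01-01 gives 2064-04-01.
`weekday 0` advances to the next Sunday; 2064-04-01 is a Tuesday, so it moves forward to 2064-04-06.

2064-04-06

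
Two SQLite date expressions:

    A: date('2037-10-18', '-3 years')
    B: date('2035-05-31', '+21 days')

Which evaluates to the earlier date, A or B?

A

A = 2034-10-18.
B = 2035-06-21.
A is earlier.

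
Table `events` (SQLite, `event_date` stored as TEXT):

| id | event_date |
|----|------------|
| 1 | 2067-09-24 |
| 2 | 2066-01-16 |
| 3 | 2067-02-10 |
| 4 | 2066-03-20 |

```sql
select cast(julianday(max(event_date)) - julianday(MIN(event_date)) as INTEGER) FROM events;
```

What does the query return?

616

MIN = 2066-01-16, MAX = 2067-09-24.
15 days remain in January 2066 after the 16th (31 − 16).
Full months from February 2066 through August 2067 contribute their day counts.
Then 24 days into September 2067.
Total: 15 + 28 + 31 + 30 + 31 + 30 + 31 + 31 + 30 + 31 + 30 + 31 + 31 + 28 + 31 + 30 + 31 + 30 + 31 + 31 + 24 = 616.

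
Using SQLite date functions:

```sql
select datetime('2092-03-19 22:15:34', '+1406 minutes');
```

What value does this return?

1406 minutes = 23h 26m; +1406 minutes from 2092-03-19 22:15:34 is 2092-03-20 21:41:34 (crosses midnight).

2092-03-20 21:41:34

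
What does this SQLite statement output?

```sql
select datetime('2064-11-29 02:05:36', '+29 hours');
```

+29 hours from 2064-11-29 02:05:36 is 2064-11-30 07:05:36 (crosses midnight).

2064-11-30 07:05:36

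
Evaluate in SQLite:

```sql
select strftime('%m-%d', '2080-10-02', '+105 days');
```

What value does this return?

01-15

First apply '+105 days': 2080-10-02 → 2081-01-15.
`%m-%d` extracts the month-day: 01-15.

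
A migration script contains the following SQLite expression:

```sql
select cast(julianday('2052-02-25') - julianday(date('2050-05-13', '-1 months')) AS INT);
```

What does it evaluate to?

Adding -1 month to 2050-05-13 gives 2050-04-13.
17 days remain in April 2050 after the 13th (30 − 13).
Full months from May 2050 through January 2052 contribute their day counts.
Then 25 days into February 2052.
Total: 17 + 31 + 30 + 31 + 31 + 30 + 31 + 30 + 31 + 31 + 28 + 31 + 30 + 31 + 30 + 31 + 31 + 30 + 31 + 30 + 31 + 31 + 25 = 683.

683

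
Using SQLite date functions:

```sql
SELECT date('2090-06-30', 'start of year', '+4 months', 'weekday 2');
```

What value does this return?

2090-05-02

`start of year` rewinds 2090-06-30 to 2090-01-01.
Adding +4 months to 2090-01-01 gives 2090-05-01.
`weekday 2` advances to the next Tuesday; 2090-05-01 is a Monday, so it moves forward to 2090-05-02.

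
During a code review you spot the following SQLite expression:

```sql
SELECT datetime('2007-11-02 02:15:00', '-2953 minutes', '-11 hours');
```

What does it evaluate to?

2007-10-30 14:02:00

2953 minutes = 49h 13m; -2953 minutes from 2007-11-02 02:15:00 is 2007-10-31 01:02:00 (crosses midnight).
-11 hours from 2007-10-31 01:02:00 is 2007-10-30 14:02:00 (crosses midnight).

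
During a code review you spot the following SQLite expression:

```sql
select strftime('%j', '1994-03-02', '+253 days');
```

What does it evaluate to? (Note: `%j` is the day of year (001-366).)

314

First apply '+253 days': 1994-03-02 → 1994-11-10.
Day-of-year for 1994-11-10: days since 1994-01-01 inclusive = 314, zero-padded to 314.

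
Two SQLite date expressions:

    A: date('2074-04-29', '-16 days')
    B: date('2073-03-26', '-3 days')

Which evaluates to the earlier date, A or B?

A = 2074-04-13.
B = 2073-03-23.
B is earlier.

B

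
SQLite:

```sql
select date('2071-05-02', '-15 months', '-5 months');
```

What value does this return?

2069-09-02

Adding -15 months to 2071-05-02 gives 2070-02-02.
Adding -5 months to 2070-02-02 gives 2069-09-02.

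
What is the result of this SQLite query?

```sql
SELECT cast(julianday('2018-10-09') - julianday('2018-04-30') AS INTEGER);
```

162

0 days remain in April 2018 after the 30th (30 − 30).
May 2018: 31 days.
June 2018: 30 days.
July 2018: 31 days.
August 2018: 31 days.
September 2018: 30 days.
Then 9 days into October 2018.
Total: 0 + 31 + 30 + 31 + 31 + 30 + 9 = 162.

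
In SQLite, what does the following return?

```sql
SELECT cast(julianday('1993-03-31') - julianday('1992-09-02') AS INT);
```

210

28 days remain in September 1992 after the 2nd (30 − 2).
October 1992: 31 days.
November 1992: 30 days.
December 1992: 31 days.
January 1993: 31 days.
February 1993: 28 days.
Then 31 days into March 1993.
Total: 28 + 31 + 30 + 31 + 31 + 28 + 31 = 210.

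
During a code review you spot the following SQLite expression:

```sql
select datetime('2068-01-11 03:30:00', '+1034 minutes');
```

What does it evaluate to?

2068-01-11 20:44:00

1034 minutes = 17h 14m; +1034 minutes from 2068-01-11 03:30:00 is 2068-01-11 20:44:00.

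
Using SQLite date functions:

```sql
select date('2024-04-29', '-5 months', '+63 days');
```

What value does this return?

Adding -5 months to 2024-04-29 gives 2023-11-29.
Applying '+63 days' to 2023-11-29: counting 63 days forward gives 2024-01-31.

2024-01-31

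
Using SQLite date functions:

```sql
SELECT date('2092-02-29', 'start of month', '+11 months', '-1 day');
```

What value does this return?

`start of month` rewinds 2092-02-29 to 2092-02-01.
Adding +11 months to 2092-02-01 gives 2093-01-01.
Going back 1 day from 2093-01-01 reaches 2092-12-31 (last day of December, 31 days).

2092-12-31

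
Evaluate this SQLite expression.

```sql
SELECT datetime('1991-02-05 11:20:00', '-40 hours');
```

-40 hours from 1991-02-05 11:20:00 is 1991-02-03 19:20:00 (crosses midnight).

1991-02-03 19:20:00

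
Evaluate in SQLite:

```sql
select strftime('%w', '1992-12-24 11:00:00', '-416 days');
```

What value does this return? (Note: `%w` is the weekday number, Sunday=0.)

1

First apply '-416 days': 1992-12-24 11:00:00 → 1991-11-04 11:00:00.
1991-11-04 is a Monday; with Sunday=0 that is 1.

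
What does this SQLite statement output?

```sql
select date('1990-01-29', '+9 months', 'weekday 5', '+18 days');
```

Adding +9 months to 1990-01-29 gives 1990-10-29.
`weekday 5` advances to the next Friday; 1990-10-29 is a Monday, so it moves forward to 1990-11-02.
Advancing 18 more days within November lands on 1990-11-20.

1990-11-20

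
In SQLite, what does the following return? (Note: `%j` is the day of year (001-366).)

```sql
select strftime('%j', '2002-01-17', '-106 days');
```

276

First apply '-106 days': 2002-01-17 → 2001-10-03.
Day-of-year for 2001-10-03: days since 2001-01-01 inclusive = 276, zero-padded to 276.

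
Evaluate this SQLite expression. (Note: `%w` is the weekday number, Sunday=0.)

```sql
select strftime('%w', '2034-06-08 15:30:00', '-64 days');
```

3

First apply '-64 days': 2034-06-08 15:30:00 → 2034-04-05 15:30:00.
2034-04-05 is a Wednesday; with Sunday=0 that is 3.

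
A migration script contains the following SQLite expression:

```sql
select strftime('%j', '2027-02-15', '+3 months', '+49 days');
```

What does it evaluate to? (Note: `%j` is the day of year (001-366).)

First apply '+3 months', '+49 days': 2027-02-15 → 2027-07-03.
Day-of-year for 2027-07-03: days since 2027-01-01 inclusive = 184, zero-padded to 184.

184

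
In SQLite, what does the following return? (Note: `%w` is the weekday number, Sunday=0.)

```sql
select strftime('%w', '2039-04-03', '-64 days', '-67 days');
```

2

First apply '-64 days', '-67 days': 2039-04-03 → 2038-11-23.
2038-11-23 is a Tuesday; with Sunday=0 that is 2.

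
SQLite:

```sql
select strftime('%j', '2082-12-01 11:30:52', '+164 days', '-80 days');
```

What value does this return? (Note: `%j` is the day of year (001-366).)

First apply '+164 days', '-80 days': 2082-12-01 11:30:52 → 2083-02-23 11:30:52.
Day-of-year for 2083-02-23: days since 2083-01-01 inclusive = 54, zero-padded to 054.

054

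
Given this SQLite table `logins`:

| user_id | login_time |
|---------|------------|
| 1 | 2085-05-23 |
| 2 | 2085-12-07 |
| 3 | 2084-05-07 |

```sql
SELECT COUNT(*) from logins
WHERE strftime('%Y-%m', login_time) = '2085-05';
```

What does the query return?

1

Rows with year-month 2085-05: 2085-05-23 → 1.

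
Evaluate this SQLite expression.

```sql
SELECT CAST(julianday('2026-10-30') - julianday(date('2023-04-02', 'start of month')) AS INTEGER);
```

1308

`start of month` rewinds 2023-04-02 to 2023-04-01.
29 days remain in April 2023 after the 1st (30 − 1).
Full months from May 2023 through September 2026 contribute their day counts.
Then 30 days into October 2026.
Total: 29 + 31 + 30 + 31 + 31 + 30 + 31 + 30 + 31 + 31 + 29 + 31 + 30 + 31 + 30 + 31 + 31 + 30 + 31 + 30 + 31 + 31 + 28 + 31 + 30 + 31 + 30 + 31 + 31 + 30 + 31 + 30 + 31 + 31 + 28 + 31 + 30 + 31 + 30 + 31 + 31 + 30 + 30 = 1308.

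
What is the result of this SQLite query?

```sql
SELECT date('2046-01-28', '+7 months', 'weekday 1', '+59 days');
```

2046-11-01

Adding +7 months to 2046-01-28 gives 2046-08-28.
`weekday 1` advances to the next Monday; 2046-08-28 is a Tuesday, so it moves forward to 2046-09-03.
Applying '+59 days' to 2046-09-03: counting 59 days forward gives 2046-11-01.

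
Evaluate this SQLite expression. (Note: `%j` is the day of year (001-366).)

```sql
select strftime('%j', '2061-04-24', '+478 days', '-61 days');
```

First apply '+478 days', '-61 days': 2061-04-24 → 2062-06-15.
Day-of-year for 2062-06-15: days since 2062-01-01 inclusive = 166, zero-padded to 166.

166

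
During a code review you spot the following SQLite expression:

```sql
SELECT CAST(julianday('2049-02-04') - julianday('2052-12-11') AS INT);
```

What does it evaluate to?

-1406

24 days remain in February 2049 after the 4th (28 − 4).
Full months from March 2049 through November 2052 contribute their day counts.
Then 11 days into December 2052.
Total: 24 + 31 + 30 + 31 + 30 + 31 + 31 + 30 + 31 + 30 + 31 + 31 + 28 + 31 + 30 + 31 + 30 + 31 + 31 + 30 + 31 + 30 + 31 + 31 + 28 + 31 + 30 + 31 + 30 + 31 + 31 + 30 + 31 + 30 + 31 + 31 + 29 + 31 + 30 + 31 + 30 + 31 + 31 + 30 + 31 + 30 + 11 = 1406.
The subtraction is earlier − later, so the result is −1406 → -1406.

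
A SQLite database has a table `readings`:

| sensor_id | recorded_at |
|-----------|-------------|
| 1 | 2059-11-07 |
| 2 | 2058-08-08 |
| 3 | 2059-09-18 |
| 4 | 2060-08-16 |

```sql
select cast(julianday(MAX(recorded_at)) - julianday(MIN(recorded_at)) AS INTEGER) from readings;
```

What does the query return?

MIN = 2058-08-08, MAX = 2060-08-16.
23 days remain in August 2058 after the 8th (31 − 8).
Full months from September 2058 through July 2060 contribute their day counts.
Then 16 days into August 2060.
Total: 23 + 30 + 31 + 30 + 31 + 31 + 28 + 31 + 30 + 31 + 30 + 31 + 31 + 30 + 31 + 30 + 31 + 31 + 29 + 31 + 30 + 31 + 30 + 31 + 16 = 739.

739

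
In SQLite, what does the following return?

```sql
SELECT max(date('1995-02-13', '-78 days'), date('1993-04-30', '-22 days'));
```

date('1995-02-13', '-78 days') → 1994-11-27.
date('1993-04-30', '-22 days') → 1993-04-08.
Later of the two is 1994-11-27.

1994-11-27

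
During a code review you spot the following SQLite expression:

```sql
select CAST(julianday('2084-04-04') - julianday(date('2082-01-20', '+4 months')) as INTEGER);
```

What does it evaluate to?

Adding +4 months to 2082-01-20 gives 2082-05-20.
11 days remain in May 2082 after the 20th (31 − 20).
Full months from June 2082 through March 2084 contribute their day counts.
Then 4 days into April 2084.
Total: 11 + 30 + 31 + 31 + 30 + 31 + 30 + 31 + 31 + 28 + 31 + 30 + 31 + 30 + 31 + 31 + 30 + 31 + 30 + 31 + 31 + 29 + 31 + 4 = 685.

685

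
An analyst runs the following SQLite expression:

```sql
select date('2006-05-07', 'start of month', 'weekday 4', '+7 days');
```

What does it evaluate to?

`start of month` rewinds 2006-05-07 to 2006-05-01.
`weekday 4` advances to the next Thursday; 2006-05-01 is a Monday, so it moves forward to 2006-05-04.
Advancing 7 more days within May lands on 2006-05-11.

2006-05-11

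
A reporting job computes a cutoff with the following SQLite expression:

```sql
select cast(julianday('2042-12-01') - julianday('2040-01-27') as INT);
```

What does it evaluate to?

4 days remain in January 2040 after the 27th (31 − 27).
Full months from February 2040 through November 2042 contribute their day counts.
Then 1 day into December 2042.
Total: 4 + 29 + 31 + 30 + 31 + 30 + 31 + 31 + 30 + 31 + 30 + 31 + 31 + 28 + 31 + 30 + 31 + 30 + 31 + 31 + 30 + 31 + 30 + 31 + 31 + 28 + 31 + 30 + 31 + 30 + 31 + 31 + 30 + 31 + 30 + 1 = 1039.

1039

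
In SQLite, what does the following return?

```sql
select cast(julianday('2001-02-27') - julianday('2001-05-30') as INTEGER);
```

1 day remains in February 2001 after the 27th (28 − 27).
March 2001: 31 days.
April 2001: 30 days.
Then 30 days into May 2001.
Total: 1 + 31 + 30 + 30 = 92.
The subtraction is earlier − later, so the result is −92 → -92.

-92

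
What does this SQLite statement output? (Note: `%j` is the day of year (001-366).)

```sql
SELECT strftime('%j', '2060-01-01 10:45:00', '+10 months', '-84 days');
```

First apply '+10 months', '-84 days': 2060-01-01 10:45:00 → 2060-08-09 10:45:00.
Day-of-year for 2060-08-09: days since 2060-01-01 inclusive = 222, zero-padded to 222.

222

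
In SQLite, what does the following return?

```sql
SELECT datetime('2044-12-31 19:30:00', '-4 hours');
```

2044-12-31 15:30:00

-4 hours from 2044-12-31 19:30:00 is 2044-12-31 15:30:00.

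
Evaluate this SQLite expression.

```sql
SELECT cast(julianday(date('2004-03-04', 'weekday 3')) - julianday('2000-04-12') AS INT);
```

`weekday 3` advances to the next Wednesday; 2004-03-04 is a Thursday, so it moves forward to 2004-03-10.
18 days remain in April 2000 after the 12th (30 − 12).
Full months from May 2000 through February 2004 contribute their day counts.
Then 10 days into March 2004.
Total: 18 + 31 + 30 + 31 + 31 + 30 + 31 + 30 + 31 + 31 + 28 + 31 + 30 + 31 + 30 + 31 + 31 + 30 + 31 + 30 + 31 + 31 + 28 + 31 + 30 + 31 + 30 + 31 + 31 + 30 + 31 + 30 + 31 + 31 + 28 + 31 + 30 + 31 + 30 + 31 + 31 + 30 + 31 + 30 + 31 + 31 + 29 + 10 = 1428.

1428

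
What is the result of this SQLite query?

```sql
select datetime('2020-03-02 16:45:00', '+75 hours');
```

2020-03-05 19:45:00

+75 hours from 2020-03-02 16:45:00 is 2020-03-05 19:45:00 (crosses midnight).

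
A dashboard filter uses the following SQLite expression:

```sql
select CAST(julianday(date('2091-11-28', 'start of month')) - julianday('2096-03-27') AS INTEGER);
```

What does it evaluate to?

`start of month` rewinds 2091-11-28 to 2091-11-01.
29 days remain in November 2091 after the 1st (30 − 1).
Full months from December 2091 through February 2096 contribute their day counts.
Then 27 days into March 2096.
Total: 29 + 31 + 31 + 29 + 31 + 30 + 31 + 30 + 31 + 31 + 30 + 31 + 30 + 31 + 31 + 28 + 31 + 30 + 31 + 30 + 31 + 31 + 30 + 31 + 30 + 31 + 31 + 28 + 31 + 30 + 31 + 30 + 31 + 31 + 30 + 31 + 30 + 31 + 31 + 28 + 31 + 30 + 31 + 30 + 31 + 31 + 30 + 31 + 30 + 31 + 31 + 29 + 27 = 1608.
The subtraction is earlier − later, so the result is −1608 → -1608.

-1608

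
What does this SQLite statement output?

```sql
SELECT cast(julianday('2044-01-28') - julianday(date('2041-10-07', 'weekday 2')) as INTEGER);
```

`weekday 2` advances to the next Tuesday; 2041-10-07 is a Monday, so it moves forward to 2041-10-08.
23 days remain in October 2041 after the 8th (31 − 8).
Full months from November 2041 through December 2043 contribute their day counts.
Then 28 days into January 2044.
Total: 23 + 30 + 31 + 31 + 28 + 31 + 30 + 31 + 30 + 31 + 31 + 30 + 31 + 30 + 31 + 31 + 28 + 31 + 30 + 31 + 30 + 31 + 31 + 30 + 31 + 30 + 31 + 28 = 842.

842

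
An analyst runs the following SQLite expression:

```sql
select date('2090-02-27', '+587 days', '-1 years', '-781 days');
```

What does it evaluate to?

2088-08-17

Applying '+587 days' to 2090-02-27: counting 587 days forward gives 2091-10-07.
Adding -1 year to 2091-10-07 gives 2090-10-07.
Applying '-781 days' to 2090-10-07: counting 781 days back gives 2088-08-17.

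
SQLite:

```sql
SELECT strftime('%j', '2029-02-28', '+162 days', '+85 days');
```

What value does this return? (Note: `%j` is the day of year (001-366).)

First apply '+162 days', '+85 days': 2029-02-28 → 2029-11-02.
Day-of-year for 2029-11-02: days since 2029-01-01 inclusive = 306, zero-padded to 306.

306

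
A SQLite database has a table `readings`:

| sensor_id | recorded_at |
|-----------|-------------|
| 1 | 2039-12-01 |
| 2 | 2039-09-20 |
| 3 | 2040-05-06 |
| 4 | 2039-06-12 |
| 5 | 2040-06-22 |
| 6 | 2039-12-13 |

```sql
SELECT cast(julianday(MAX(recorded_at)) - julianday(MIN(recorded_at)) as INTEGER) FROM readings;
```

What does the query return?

376

MIN = 2039-06-12, MAX = 2040-06-22.
18 days remain in June 2039 after the 12th (30 − 12).
Full months from July 2039 through May 2040 contribute their day counts.
Then 22 days into June 2040.
Total: 18 + 31 + 31 + 30 + 31 + 30 + 31 + 31 + 29 + 31 + 30 + 31 + 22 = 376.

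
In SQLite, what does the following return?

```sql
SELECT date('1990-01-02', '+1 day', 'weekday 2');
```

1990-01-09

Advancing 1 more day within January lands on 1990-01-03.
`weekday 2` advances to the next Tuesday; 1990-01-03 is a Wednesday, so it moves forward to 1990-01-09.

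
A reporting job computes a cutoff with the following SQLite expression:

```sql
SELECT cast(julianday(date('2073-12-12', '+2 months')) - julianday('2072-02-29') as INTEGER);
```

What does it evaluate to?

714

Adding +2 months to 2073-12-12 gives 2074-02-12.
0 days remain in February 2072 after the 29th (29 − 29).
Full months from March 2072 through January 2074 contribute their day counts.
Then 12 days into February 2074.
Total: 0 + 31 + 30 + 31 + 30 + 31 + 31 + 30 + 31 + 30 + 31 + 31 + 28 + 31 + 30 + 31 + 30 + 31 + 31 + 30 + 31 + 30 + 31 + 31 + 12 = 714.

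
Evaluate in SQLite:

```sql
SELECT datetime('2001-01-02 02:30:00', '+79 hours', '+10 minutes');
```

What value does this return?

+79 hours from 2001-01-02 02:30:00 is 2001-01-05 09:30:00 (crosses midnight).
+10 minutes from 2001-01-05 09:30:00 is 2001-01-05 09:40:00.

2001-01-05 09:40:00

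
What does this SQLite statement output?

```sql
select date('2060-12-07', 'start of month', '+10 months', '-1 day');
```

`start of month` rewinds 2060-12-07 to 2060-12-01.
Adding +10 months to 2060-12-01 gives 2061-10-01.
Going back 1 day from 2061-10-01 reaches 2061-09-30 (last day of September, 30 days).

2061-09-30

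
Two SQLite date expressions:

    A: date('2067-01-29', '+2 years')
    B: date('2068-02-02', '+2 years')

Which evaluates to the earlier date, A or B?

A = 2069-01-29.
B = 2070-02-02.
A is earlier.

A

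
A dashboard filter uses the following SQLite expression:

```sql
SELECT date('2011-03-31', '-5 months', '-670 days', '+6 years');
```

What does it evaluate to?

Adding -5 months to 2011-03-31 gives 2010-10-31.
Applying '-670 days' to 2010-10-31: counting 670 days back gives 2008-12-30.
Adding +6 years to 2008-12-30 gives 2014-12-30.

2014-12-30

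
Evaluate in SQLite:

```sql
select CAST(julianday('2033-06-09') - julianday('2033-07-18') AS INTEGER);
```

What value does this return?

21 days remain in June 2033 after the 9th (30 − 9).
Then 18 days into July 2033.
Total: 21 + 18 = 39.
The subtraction is earlier − later, so the result is −39 → -39.

-39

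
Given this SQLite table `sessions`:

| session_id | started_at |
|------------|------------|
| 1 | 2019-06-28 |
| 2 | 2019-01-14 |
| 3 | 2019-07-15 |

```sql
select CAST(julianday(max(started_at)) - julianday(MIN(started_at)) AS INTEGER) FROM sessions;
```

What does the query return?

182

MIN = 2019-01-14, MAX = 2019-07-15.
17 days remain in January 2019 after the 14th (31 − 14).
February 2019: 28 days.
March 2019: 31 days.
April 2019: 30 days.
May 2019: 31 days.
June 2019: 30 days.
Then 15 days into July 2019.
Total: 17 + 28 + 31 + 30 + 31 + 30 + 15 = 182.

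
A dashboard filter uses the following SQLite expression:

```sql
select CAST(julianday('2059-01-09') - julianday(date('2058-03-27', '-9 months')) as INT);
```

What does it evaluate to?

561

Adding -9 months to 2058-03-27 gives 2057-06-27.
3 days remain in June 2057 after the 27th (30 − 27).
Full months from July 2057 through December 2058 contribute their day counts.
Then 9 days into January 2059.
Total: 3 + 31 + 31 + 30 + 31 + 30 + 31 + 31 + 28 + 31 + 30 + 31 + 30 + 31 + 31 + 30 + 31 + 30 + 31 + 9 = 561.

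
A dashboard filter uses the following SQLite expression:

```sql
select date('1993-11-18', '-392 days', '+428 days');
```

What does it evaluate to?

Applying '-392 days' to 1993-11-18: counting 392 days back gives 1992-10-22.
Applying '+428 days' to 1992-10-22: counting 428 days forward gives 1993-12-24.

1993-12-24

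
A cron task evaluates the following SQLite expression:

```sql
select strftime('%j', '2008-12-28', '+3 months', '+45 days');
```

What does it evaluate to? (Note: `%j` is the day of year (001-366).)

132

First apply '+3 months', '+45 days': 2008-12-28 → 2009-05-12.
Day-of-year for 2009-05-12: days since 2009-01-01 inclusive = 132, zero-padded to 132.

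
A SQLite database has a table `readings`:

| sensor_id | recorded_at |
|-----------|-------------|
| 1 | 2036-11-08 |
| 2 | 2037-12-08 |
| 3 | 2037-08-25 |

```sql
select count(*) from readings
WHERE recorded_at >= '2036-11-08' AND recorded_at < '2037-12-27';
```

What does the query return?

3

Rows in [2036-11-08, 2037-12-27): 2036-11-08, 2037-12-08, 2037-08-25 → 3 rows.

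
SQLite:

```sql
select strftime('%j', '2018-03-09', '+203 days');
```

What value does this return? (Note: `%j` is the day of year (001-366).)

271

First apply '+203 days': 2018-03-09 → 2018-09-28.
Day-of-year for 2018-09-28: days since 2018-01-01 inclusive = 271, zero-padded to 271.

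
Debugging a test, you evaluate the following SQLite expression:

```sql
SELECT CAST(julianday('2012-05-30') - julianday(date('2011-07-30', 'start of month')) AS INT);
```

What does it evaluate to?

334

`start of month` rewinds 2011-07-30 to 2011-07-01.
30 days remain in July 2011 after the 1st (31 − 1).
Full months from August 2011 through April 2012 contribute their day counts.
Then 30 days into May 2012.
Total: 30 + 31 + 30 + 31 + 30 + 31 + 31 + 29 + 31 + 30 + 30 = 334.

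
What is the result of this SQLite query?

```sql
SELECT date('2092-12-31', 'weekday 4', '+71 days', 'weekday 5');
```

`weekday 4` advances to the next Thursday; 2092-12-31 is a Wednesday, so it moves forward to 2093-01-01.
Applying '+71 days' to 2093-01-01: counting 71 days forward gives 2093-03-13.
`weekday 5` advances to the next Friday; 2093-03-13 is already a Friday, so it stays at 2093-03-13.

2093-03-13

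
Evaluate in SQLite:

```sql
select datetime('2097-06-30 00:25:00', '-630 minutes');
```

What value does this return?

2097-06-29 13:55:00

630 minutes = 10h 30m; -630 minutes from 2097-06-30 00:25:00 is 2097-06-29 13:55:00 (crosses midnight).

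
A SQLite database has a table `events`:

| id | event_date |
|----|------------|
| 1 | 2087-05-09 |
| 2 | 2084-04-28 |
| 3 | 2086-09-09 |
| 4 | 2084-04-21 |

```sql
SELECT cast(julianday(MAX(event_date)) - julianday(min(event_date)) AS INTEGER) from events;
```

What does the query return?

1113

MIN = 2084-04-21, MAX = 2087-05-09.
9 days remain in April 2084 after the 21st (30 − 21).
Full months from May 2084 through April 2087 contribute their day counts.
Then 9 days into May 2087.
Total: 9 + 31 + 30 + 31 + 31 + 30 + 31 + 30 + 31 + 31 + 28 + 31 + 30 + 31 + 30 + 31 + 31 + 30 + 31 + 30 + 31 + 31 + 28 + 31 + 30 + 31 + 30 + 31 + 31 + 30 + 31 + 30 + 31 + 31 + 28 + 31 + 30 + 9 = 1113.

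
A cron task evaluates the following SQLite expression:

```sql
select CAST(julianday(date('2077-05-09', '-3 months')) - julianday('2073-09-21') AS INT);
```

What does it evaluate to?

Adding -3 months to 2077-05-09 gives 2077-02-09.
9 days remain in September 2073 after the 21st (30 − 21).
Full months from October 2073 through January 2077 contribute their day counts.
Then 9 days into February 2077.
Total: 9 + 31 + 30 + 31 + 31 + 28 + 31 + 30 + 31 + 30 + 31 + 31 + 30 + 31 + 30 + 31 + 31 + 28 + 31 + 30 + 31 + 30 + 31 + 31 + 30 + 31 + 30 + 31 + 31 + 29 + 31 + 30 + 31 + 30 + 31 + 31 + 30 + 31 + 30 + 31 + 31 + 9 = 1237.

1237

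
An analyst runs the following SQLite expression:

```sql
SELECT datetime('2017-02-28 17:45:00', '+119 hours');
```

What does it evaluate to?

2017-03-05 16:45:00

+119 hours from 2017-02-28 17:45:00 is 2017-03-05 16:45:00 (crosses midnight).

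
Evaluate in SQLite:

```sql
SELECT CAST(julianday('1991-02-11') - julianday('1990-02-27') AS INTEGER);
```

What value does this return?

1 day remains in February 1990 after the 27th (28 − 27).
Full months from March 1990 through January 1991 contribute their day counts.
Then 11 days into February 1991.
Total: 1 + 31 + 30 + 31 + 30 + 31 + 31 + 30 + 31 + 30 + 31 + 31 + 11 = 349.

349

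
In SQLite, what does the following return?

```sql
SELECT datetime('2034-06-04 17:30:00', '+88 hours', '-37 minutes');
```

2034-06-08 08:53:00

+88 hours from 2034-06-04 17:30:00 is 2034-06-08 09:30:00 (crosses midnight).
-37 minutes from 2034-06-08 09:30:00 is 2034-06-08 08:53:00.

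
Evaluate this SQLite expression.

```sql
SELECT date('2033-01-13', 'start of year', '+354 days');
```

2033-12-21

`start of year` rewinds 2033-01-13 to 2033-01-01.
Applying '+354 days' to 2033-01-01: counting 354 days forward gives 2033-12-21.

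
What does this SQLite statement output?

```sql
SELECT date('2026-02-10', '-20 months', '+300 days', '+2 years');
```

Adding -20 months to 2026-02-10 gives 2024-06-10.
Applying '+300 days' to 2024-06-10: counting 300 days forward gives 2025-04-06.
Adding +2 years to 2025-04-06 gives 2027-04-06.

2027-04-06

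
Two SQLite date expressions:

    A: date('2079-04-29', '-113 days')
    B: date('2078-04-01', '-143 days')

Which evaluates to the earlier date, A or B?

B

A = 2079-01-06.
B = 2077-11-09.
B is earlier.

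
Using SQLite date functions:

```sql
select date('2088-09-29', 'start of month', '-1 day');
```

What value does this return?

2088-08-31

`start of month` rewinds 2088-09-29 to 2088-09-01.
Going back 1 day from 2088-09-01 reaches 2088-08-31 (last day of August, 31 days).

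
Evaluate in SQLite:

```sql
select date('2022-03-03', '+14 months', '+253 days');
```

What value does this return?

Adding +14 months to 2022-03-03 gives 2023-05-03.
Applying '+253 days' to 2023-05-03: counting 253 days forward gives 2024-01-11.

2024-01-11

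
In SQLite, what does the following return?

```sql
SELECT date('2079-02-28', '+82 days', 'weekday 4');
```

Applying '+82 days' to 2079-02-28: counting 82 days forward gives 2079-05-21.
`weekday 4` advances to the next Thursday; 2079-05-21 is a Sunday, so it moves forward to 2079-05-25.

2079-05-25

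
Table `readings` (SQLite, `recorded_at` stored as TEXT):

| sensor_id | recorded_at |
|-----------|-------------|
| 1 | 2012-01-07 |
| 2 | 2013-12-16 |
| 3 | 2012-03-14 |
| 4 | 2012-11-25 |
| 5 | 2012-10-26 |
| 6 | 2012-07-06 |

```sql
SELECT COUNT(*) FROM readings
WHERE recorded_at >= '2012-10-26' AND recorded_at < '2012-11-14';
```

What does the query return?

1

Rows in [2012-10-26, 2012-11-14): 2012-10-26 → 1 row.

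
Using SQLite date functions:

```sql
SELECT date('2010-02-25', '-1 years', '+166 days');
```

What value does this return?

2009-08-10

Adding -1 year to 2010-02-25 gives 2009-02-25.
Applying '+166 days' to 2009-02-25: counting 166 days forward gives 2009-08-10.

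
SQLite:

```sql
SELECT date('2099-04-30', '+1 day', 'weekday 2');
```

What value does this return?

April 2099 has 30 days; 0 remain after the 30th, so 1 days reach 2099-05-01.
`weekday 2` advances to the next Tuesday; 2099-05-01 is a Friday, so it moves forward to 2099-05-05.

2099-05-05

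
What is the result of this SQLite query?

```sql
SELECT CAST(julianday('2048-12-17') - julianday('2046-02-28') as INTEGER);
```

1023

0 days remain in February 2046 after the 28th (28 − 28).
Full months from March 2046 through November 2048 contribute their day counts.
Then 17 days into December 2048.
Total: 0 + 31 + 30 + 31 + 30 + 31 + 31 + 30 + 31 + 30 + 31 + 31 + 28 + 31 + 30 + 31 + 30 + 31 + 31 + 30 + 31 + 30 + 31 + 31 + 29 + 31 + 30 + 31 + 30 + 31 + 31 + 30 + 31 + 30 + 17 = 1023.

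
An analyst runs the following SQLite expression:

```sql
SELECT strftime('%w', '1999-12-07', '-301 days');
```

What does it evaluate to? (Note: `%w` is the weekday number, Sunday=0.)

First apply '-301 days': 1999-12-07 → 1999-02-09.
1999-02-09 is a Tuesday; with Sunday=0 that is 2.

2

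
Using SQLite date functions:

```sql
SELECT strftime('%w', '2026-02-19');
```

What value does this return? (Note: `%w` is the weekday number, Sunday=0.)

2026-02-19 is a Thursday; with Sunday=0 that is 4.

4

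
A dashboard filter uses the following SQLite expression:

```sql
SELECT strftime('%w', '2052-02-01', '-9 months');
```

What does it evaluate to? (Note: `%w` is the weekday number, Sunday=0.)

1

First apply '-9 months': 2052-02-01 → 2051-05-01.
2051-05-01 is a Monday; with Sunday=0 that is 1.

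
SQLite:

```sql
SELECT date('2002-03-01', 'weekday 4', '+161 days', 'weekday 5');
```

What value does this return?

`weekday 4` advances to the next Thursday; 2002-03-01 is a Friday, so it moves forward to 2002-03-07.
Applying '+161 days' to 2002-03-07: counting 161 days forward gives 2002-08-15.
`weekday 5` advances to the next Friday; 2002-08-15 is a Thursday, so it moves forward to 2002-08-16.

2002-08-16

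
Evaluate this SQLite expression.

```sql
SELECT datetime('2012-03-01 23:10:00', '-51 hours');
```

2012-02-28 20:10:00

-51 hours from 2012-03-01 23:10:00 is 2012-02-28 20:10:00 (crosses midnight).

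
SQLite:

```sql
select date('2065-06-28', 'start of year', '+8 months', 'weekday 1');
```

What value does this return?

`start of year` rewinds 2065-06-28 to 2065-01-01.
Adding +8 months to 2065-01-01 gives 2065-09-01.
`weekday 1` advances to the next Monday; 2065-09-01 is a Tuesday, so it moves forward to 2065-09-07.

2065-09-07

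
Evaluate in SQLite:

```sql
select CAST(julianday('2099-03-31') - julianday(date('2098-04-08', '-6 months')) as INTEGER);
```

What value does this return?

539

Adding -6 months to 2098-04-08 gives 2097-10-08.
23 days remain in October 2097 after the 8th (31 − 8).
Full months from November 2097 through February 2099 contribute their day counts.
Then 31 days into March 2099.
Total: 23 + 30 + 31 + 31 + 28 + 31 + 30 + 31 + 30 + 31 + 31 + 30 + 31 + 30 + 31 + 31 + 28 + 31 = 539.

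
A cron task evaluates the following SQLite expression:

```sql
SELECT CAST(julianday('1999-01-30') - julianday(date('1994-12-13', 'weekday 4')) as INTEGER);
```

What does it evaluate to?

1507

`weekday 4` advances to the next Thursday; 1994-12-13 is a Tuesday, so it moves forward to 1994-12-15.
16 days remain in December 1994 after the 15th (31 − 15).
Full months from January 1995 through December 1998 contribute their day counts.
Then 30 days into January 1999.
Total: 16 + 31 + 28 + 31 + 30 + 31 + 30 + 31 + 31 + 30 + 31 + 30 + 31 + 31 + 29 + 31 + 30 + 31 + 30 + 31 + 31 + 30 + 31 + 30 + 31 + 31 + 28 + 31 + 30 + 31 + 30 + 31 + 31 + 30 + 31 + 30 + 31 + 31 + 28 + 31 + 30 + 31 + 30 + 31 + 31 + 30 + 31 + 30 + 31 + 30 = 1507.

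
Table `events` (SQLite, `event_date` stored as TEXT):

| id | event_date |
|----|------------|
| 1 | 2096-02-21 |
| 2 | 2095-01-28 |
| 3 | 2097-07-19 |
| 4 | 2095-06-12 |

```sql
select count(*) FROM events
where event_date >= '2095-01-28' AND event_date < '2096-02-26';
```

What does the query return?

Rows in [2095-01-28, 2096-02-26): 2096-02-21, 2095-01-28, 2095-06-12 → 3 rows.

3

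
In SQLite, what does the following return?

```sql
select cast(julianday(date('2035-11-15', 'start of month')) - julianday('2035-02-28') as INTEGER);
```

246

`start of month` rewinds 2035-11-15 to 2035-11-01.
0 days remain in February 2035 after the 28th (28 − 28).
Full months from March 2035 through October 2035 contribute their day counts.
Then 1 day into November 2035.
Total: 0 + 31 + 30 + 31 + 30 + 31 + 31 + 30 + 31 + 1 = 246.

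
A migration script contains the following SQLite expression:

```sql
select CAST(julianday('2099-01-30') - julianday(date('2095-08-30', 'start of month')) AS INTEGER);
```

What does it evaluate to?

`start of month` rewinds 2095-08-30 to 2095-08-01.
30 days remain in August 2095 after the 1st (31 − 1).
Full months from September 2095 through December 2098 contribute their day counts.
Then 30 days into January 2099.
Total: 30 + 30 + 31 + 30 + 31 + 31 + 29 + 31 + 30 + 31 + 30 + 31 + 31 + 30 + 31 + 30 + 31 + 31 + 28 + 31 + 30 + 31 + 30 + 31 + 31 + 30 + 31 + 30 + 31 + 31 + 28 + 31 + 30 + 31 + 30 + 31 + 31 + 30 + 31 + 30 + 31 + 30 = 1278.

1278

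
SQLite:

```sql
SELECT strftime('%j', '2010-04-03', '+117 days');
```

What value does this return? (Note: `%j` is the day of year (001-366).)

210

First apply '+117 days': 2010-04-03 → 2010-07-29.
Day-of-year for 2010-07-29: days since 2010-01-01 inclusive = 210, zero-padded to 210.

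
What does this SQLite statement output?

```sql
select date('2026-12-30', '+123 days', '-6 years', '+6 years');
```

Applying '+123 days' to 2026-12-30: counting 123 days forward gives 2027-05-02.
Adding -6 years to 2027-05-02 gives 2021-05-02.
Adding +6 years to 2021-05-02 gives 2027-05-02.

2027-05-02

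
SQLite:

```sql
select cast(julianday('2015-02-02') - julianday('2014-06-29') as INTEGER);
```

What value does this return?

1 day remains in June 2014 after the 29th (30 − 29).
Full months from July 2014 through January 2015 contribute their day counts.
Then 2 days into February 2015.
Total: 1 + 31 + 31 + 30 + 31 + 30 + 31 + 31 + 2 = 218.

218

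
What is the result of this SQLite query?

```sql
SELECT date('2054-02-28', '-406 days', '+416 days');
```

2054-03-10

Applying '-406 days' to 2054-02-28: counting 406 days back gives 2053-01-18.
Applying '+416 days' to 2053-01-18: counting 416 days forward gives 2054-03-10.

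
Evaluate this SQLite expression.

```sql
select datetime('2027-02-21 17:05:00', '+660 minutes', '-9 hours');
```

2027-02-21 19:05:00

660 minutes = 11h 0m; +660 minutes from 2027-02-21 17:05:00 is 2027-02-22 04:05:00 (crosses midnight).
-9 hours from 2027-02-22 04:05:00 is 2027-02-21 19:05:00 (crosses midnight).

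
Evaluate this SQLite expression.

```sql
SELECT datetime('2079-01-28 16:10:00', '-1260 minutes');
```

2079-01-27 19:10:00

1260 minutes = 21h 0m; -1260 minutes from 2079-01-28 16:10:00 is 2079-01-27 19:10:00 (crosses midnight).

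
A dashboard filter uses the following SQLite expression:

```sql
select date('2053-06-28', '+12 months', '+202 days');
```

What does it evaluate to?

2055-01-16

Adding +12 months to 2053-06-28 gives 2054-06-28.
Applying '+202 days' to 2054-06-28: counting 202 days forward gives 2055-01-16.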